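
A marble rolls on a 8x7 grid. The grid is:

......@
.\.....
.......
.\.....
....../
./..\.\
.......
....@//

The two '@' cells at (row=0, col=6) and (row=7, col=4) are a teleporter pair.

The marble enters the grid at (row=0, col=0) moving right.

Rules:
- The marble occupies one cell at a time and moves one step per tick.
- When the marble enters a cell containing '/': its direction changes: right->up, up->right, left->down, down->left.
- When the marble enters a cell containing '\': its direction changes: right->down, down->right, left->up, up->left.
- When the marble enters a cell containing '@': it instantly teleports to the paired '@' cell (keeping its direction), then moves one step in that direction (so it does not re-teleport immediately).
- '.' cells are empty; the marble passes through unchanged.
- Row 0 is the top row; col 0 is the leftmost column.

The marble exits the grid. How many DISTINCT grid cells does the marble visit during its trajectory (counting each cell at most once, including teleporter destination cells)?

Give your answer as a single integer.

Step 1: enter (0,0), '.' pass, move right to (0,1)
Step 2: enter (0,1), '.' pass, move right to (0,2)
Step 3: enter (0,2), '.' pass, move right to (0,3)
Step 4: enter (0,3), '.' pass, move right to (0,4)
Step 5: enter (0,4), '.' pass, move right to (0,5)
Step 6: enter (0,5), '.' pass, move right to (0,6)
Step 7: enter (0,6), '@' teleport (0,6)->(7,4), also enter (7,4), move right to (7,5)
Step 8: enter (7,5), '/' deflects right->up, move up to (6,5)
Step 9: enter (6,5), '.' pass, move up to (5,5)
Step 10: enter (5,5), '.' pass, move up to (4,5)
Step 11: enter (4,5), '.' pass, move up to (3,5)
Step 12: enter (3,5), '.' pass, move up to (2,5)
Step 13: enter (2,5), '.' pass, move up to (1,5)
Step 14: enter (1,5), '.' pass, move up to (0,5)
Step 15: enter (0,5), '.' pass, move up to (-1,5)
Step 16: at (-1,5) — EXIT via top edge, pos 5
Distinct cells visited: 15 (path length 16)

Answer: 15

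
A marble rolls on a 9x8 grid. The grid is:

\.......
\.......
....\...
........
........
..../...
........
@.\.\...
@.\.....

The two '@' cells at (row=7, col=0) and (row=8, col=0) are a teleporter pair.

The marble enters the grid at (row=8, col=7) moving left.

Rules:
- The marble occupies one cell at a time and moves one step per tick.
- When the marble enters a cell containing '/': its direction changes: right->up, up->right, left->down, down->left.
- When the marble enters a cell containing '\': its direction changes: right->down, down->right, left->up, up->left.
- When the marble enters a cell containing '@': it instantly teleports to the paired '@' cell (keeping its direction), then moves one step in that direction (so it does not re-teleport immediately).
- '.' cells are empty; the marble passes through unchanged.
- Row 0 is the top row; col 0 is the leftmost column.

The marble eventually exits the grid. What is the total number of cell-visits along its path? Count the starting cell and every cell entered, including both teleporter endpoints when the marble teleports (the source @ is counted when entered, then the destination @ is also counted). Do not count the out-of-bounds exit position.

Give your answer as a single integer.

Step 1: enter (8,7), '.' pass, move left to (8,6)
Step 2: enter (8,6), '.' pass, move left to (8,5)
Step 3: enter (8,5), '.' pass, move left to (8,4)
Step 4: enter (8,4), '.' pass, move left to (8,3)
Step 5: enter (8,3), '.' pass, move left to (8,2)
Step 6: enter (8,2), '\' deflects left->up, move up to (7,2)
Step 7: enter (7,2), '\' deflects up->left, move left to (7,1)
Step 8: enter (7,1), '.' pass, move left to (7,0)
Step 9: enter (7,0), '@' teleport (7,0)->(8,0), also enter (8,0), move left to (8,-1)
Step 10: at (8,-1) — EXIT via left edge, pos 8
Path length (cell visits): 10

Answer: 10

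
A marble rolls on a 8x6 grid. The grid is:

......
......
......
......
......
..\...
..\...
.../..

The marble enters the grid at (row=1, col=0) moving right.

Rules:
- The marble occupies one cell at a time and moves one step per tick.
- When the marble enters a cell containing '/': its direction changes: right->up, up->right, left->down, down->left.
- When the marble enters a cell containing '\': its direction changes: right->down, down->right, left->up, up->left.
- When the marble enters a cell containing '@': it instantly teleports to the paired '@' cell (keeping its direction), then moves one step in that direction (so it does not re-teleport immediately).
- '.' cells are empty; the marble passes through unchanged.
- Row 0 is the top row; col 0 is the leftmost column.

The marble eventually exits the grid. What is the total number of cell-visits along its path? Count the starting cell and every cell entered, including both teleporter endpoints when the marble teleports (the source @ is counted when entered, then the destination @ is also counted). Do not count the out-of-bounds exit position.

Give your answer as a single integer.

Answer: 6

Derivation:
Step 1: enter (1,0), '.' pass, move right to (1,1)
Step 2: enter (1,1), '.' pass, move right to (1,2)
Step 3: enter (1,2), '.' pass, move right to (1,3)
Step 4: enter (1,3), '.' pass, move right to (1,4)
Step 5: enter (1,4), '.' pass, move right to (1,5)
Step 6: enter (1,5), '.' pass, move right to (1,6)
Step 7: at (1,6) — EXIT via right edge, pos 1
Path length (cell visits): 6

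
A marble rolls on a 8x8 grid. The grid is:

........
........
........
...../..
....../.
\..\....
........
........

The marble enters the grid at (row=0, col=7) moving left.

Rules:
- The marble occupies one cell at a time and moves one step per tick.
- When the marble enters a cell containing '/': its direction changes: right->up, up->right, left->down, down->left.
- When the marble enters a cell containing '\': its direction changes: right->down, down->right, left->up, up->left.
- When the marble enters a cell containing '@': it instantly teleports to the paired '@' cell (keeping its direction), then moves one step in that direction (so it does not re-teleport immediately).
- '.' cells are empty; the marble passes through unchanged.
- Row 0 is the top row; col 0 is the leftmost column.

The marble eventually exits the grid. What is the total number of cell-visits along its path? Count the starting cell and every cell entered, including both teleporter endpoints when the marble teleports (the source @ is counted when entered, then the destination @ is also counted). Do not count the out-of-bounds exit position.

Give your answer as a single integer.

Step 1: enter (0,7), '.' pass, move left to (0,6)
Step 2: enter (0,6), '.' pass, move left to (0,5)
Step 3: enter (0,5), '.' pass, move left to (0,4)
Step 4: enter (0,4), '.' pass, move left to (0,3)
Step 5: enter (0,3), '.' pass, move left to (0,2)
Step 6: enter (0,2), '.' pass, move left to (0,1)
Step 7: enter (0,1), '.' pass, move left to (0,0)
Step 8: enter (0,0), '.' pass, move left to (0,-1)
Step 9: at (0,-1) — EXIT via left edge, pos 0
Path length (cell visits): 8

Answer: 8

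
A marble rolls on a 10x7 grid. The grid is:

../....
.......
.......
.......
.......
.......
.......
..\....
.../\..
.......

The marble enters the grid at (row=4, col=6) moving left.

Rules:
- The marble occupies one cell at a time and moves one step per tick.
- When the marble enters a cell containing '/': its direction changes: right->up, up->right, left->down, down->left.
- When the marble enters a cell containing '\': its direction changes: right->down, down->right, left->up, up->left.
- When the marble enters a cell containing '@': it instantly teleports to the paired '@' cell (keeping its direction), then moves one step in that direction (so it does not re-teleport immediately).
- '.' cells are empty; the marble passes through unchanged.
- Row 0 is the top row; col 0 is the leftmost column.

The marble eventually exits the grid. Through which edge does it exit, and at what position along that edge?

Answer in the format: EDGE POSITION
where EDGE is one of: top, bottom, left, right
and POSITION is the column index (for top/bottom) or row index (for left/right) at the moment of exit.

Step 1: enter (4,6), '.' pass, move left to (4,5)
Step 2: enter (4,5), '.' pass, move left to (4,4)
Step 3: enter (4,4), '.' pass, move left to (4,3)
Step 4: enter (4,3), '.' pass, move left to (4,2)
Step 5: enter (4,2), '.' pass, move left to (4,1)
Step 6: enter (4,1), '.' pass, move left to (4,0)
Step 7: enter (4,0), '.' pass, move left to (4,-1)
Step 8: at (4,-1) — EXIT via left edge, pos 4

Answer: left 4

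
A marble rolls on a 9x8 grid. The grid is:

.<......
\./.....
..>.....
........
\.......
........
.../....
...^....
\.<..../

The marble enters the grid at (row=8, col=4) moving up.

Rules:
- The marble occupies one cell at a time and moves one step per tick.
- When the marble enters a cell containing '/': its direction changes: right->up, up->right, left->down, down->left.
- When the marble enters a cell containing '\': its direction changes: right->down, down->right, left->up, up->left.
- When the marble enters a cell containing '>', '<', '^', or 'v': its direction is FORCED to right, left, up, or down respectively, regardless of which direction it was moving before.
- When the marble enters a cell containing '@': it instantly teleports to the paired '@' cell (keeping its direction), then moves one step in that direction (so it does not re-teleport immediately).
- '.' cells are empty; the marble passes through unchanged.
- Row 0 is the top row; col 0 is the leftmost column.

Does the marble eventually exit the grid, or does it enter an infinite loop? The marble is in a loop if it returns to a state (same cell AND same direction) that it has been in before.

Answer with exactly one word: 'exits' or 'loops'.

Step 1: enter (8,4), '.' pass, move up to (7,4)
Step 2: enter (7,4), '.' pass, move up to (6,4)
Step 3: enter (6,4), '.' pass, move up to (5,4)
Step 4: enter (5,4), '.' pass, move up to (4,4)
Step 5: enter (4,4), '.' pass, move up to (3,4)
Step 6: enter (3,4), '.' pass, move up to (2,4)
Step 7: enter (2,4), '.' pass, move up to (1,4)
Step 8: enter (1,4), '.' pass, move up to (0,4)
Step 9: enter (0,4), '.' pass, move up to (-1,4)
Step 10: at (-1,4) — EXIT via top edge, pos 4

Answer: exits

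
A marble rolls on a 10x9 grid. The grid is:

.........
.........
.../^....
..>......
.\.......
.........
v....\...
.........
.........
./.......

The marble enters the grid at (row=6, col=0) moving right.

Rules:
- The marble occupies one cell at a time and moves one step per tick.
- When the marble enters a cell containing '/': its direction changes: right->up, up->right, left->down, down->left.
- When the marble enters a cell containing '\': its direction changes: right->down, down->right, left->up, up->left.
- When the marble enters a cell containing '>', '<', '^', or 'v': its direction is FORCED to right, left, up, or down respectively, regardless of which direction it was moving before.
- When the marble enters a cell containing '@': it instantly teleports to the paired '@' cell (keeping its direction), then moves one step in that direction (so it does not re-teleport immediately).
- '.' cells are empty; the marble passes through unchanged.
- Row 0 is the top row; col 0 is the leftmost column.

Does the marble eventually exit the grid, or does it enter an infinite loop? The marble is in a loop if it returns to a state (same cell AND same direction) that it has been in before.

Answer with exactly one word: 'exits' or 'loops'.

Step 1: enter (6,0), 'v' forces right->down, move down to (7,0)
Step 2: enter (7,0), '.' pass, move down to (8,0)
Step 3: enter (8,0), '.' pass, move down to (9,0)
Step 4: enter (9,0), '.' pass, move down to (10,0)
Step 5: at (10,0) — EXIT via bottom edge, pos 0

Answer: exits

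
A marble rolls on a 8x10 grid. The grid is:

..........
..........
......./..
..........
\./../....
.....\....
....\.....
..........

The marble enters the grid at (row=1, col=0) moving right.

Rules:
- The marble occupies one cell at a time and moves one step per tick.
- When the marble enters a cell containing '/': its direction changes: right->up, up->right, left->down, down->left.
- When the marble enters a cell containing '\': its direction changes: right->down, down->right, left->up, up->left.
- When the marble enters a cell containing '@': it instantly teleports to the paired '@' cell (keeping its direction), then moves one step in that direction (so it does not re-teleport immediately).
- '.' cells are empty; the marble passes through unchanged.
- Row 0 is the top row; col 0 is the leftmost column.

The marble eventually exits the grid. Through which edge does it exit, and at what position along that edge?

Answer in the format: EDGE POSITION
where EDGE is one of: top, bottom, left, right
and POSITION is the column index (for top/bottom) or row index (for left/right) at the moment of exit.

Step 1: enter (1,0), '.' pass, move right to (1,1)
Step 2: enter (1,1), '.' pass, move right to (1,2)
Step 3: enter (1,2), '.' pass, move right to (1,3)
Step 4: enter (1,3), '.' pass, move right to (1,4)
Step 5: enter (1,4), '.' pass, move right to (1,5)
Step 6: enter (1,5), '.' pass, move right to (1,6)
Step 7: enter (1,6), '.' pass, move right to (1,7)
Step 8: enter (1,7), '.' pass, move right to (1,8)
Step 9: enter (1,8), '.' pass, move right to (1,9)
Step 10: enter (1,9), '.' pass, move right to (1,10)
Step 11: at (1,10) — EXIT via right edge, pos 1

Answer: right 1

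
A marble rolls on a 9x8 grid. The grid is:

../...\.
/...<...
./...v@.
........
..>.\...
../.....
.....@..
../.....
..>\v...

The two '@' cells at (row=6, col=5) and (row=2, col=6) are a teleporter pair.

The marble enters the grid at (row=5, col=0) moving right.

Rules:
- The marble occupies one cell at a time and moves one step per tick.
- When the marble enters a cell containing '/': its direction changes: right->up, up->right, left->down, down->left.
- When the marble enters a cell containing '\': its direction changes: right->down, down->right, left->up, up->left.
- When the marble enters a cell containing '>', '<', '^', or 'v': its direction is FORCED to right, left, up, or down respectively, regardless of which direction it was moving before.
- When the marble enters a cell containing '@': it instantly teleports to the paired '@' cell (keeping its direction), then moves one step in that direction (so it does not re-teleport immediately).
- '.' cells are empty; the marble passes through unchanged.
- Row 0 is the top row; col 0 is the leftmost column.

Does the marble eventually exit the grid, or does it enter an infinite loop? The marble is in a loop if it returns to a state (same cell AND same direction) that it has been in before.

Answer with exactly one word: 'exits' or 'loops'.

Answer: exits

Derivation:
Step 1: enter (5,0), '.' pass, move right to (5,1)
Step 2: enter (5,1), '.' pass, move right to (5,2)
Step 3: enter (5,2), '/' deflects right->up, move up to (4,2)
Step 4: enter (4,2), '>' forces up->right, move right to (4,3)
Step 5: enter (4,3), '.' pass, move right to (4,4)
Step 6: enter (4,4), '\' deflects right->down, move down to (5,4)
Step 7: enter (5,4), '.' pass, move down to (6,4)
Step 8: enter (6,4), '.' pass, move down to (7,4)
Step 9: enter (7,4), '.' pass, move down to (8,4)
Step 10: enter (8,4), 'v' forces down->down, move down to (9,4)
Step 11: at (9,4) — EXIT via bottom edge, pos 4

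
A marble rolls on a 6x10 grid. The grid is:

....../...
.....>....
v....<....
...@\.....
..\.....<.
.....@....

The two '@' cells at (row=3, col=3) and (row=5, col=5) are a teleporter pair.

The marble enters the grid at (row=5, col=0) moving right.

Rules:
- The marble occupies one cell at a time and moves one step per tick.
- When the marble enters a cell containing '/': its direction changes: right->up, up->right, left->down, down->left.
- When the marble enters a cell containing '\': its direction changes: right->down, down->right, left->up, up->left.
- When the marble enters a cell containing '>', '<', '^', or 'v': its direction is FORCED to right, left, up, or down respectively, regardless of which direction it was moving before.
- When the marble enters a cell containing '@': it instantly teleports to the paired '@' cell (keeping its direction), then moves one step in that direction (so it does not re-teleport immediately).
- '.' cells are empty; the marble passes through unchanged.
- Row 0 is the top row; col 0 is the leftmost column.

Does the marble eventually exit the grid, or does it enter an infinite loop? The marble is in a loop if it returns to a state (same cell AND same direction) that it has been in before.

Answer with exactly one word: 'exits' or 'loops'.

Step 1: enter (5,0), '.' pass, move right to (5,1)
Step 2: enter (5,1), '.' pass, move right to (5,2)
Step 3: enter (5,2), '.' pass, move right to (5,3)
Step 4: enter (5,3), '.' pass, move right to (5,4)
Step 5: enter (5,4), '.' pass, move right to (5,5)
Step 6: enter (5,5), '@' teleport (5,5)->(3,3), also enter (3,3), move right to (3,4)
Step 7: enter (3,4), '\' deflects right->down, move down to (4,4)
Step 8: enter (4,4), '.' pass, move down to (5,4)
Step 9: enter (5,4), '.' pass, move down to (6,4)
Step 10: at (6,4) — EXIT via bottom edge, pos 4

Answer: exits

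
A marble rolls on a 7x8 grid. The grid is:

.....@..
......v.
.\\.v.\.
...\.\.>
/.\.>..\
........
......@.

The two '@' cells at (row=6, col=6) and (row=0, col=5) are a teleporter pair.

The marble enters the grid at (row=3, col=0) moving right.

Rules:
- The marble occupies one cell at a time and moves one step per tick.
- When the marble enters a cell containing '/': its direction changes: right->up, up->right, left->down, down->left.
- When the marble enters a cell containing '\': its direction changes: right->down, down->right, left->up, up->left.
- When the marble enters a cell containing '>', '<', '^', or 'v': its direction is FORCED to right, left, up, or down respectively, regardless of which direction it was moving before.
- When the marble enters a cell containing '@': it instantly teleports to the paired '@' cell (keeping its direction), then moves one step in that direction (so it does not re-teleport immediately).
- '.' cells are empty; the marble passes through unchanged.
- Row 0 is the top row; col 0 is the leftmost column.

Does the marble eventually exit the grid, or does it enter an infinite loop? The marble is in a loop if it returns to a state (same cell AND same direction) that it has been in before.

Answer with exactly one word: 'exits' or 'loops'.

Step 1: enter (3,0), '.' pass, move right to (3,1)
Step 2: enter (3,1), '.' pass, move right to (3,2)
Step 3: enter (3,2), '.' pass, move right to (3,3)
Step 4: enter (3,3), '\' deflects right->down, move down to (4,3)
Step 5: enter (4,3), '.' pass, move down to (5,3)
Step 6: enter (5,3), '.' pass, move down to (6,3)
Step 7: enter (6,3), '.' pass, move down to (7,3)
Step 8: at (7,3) — EXIT via bottom edge, pos 3

Answer: exits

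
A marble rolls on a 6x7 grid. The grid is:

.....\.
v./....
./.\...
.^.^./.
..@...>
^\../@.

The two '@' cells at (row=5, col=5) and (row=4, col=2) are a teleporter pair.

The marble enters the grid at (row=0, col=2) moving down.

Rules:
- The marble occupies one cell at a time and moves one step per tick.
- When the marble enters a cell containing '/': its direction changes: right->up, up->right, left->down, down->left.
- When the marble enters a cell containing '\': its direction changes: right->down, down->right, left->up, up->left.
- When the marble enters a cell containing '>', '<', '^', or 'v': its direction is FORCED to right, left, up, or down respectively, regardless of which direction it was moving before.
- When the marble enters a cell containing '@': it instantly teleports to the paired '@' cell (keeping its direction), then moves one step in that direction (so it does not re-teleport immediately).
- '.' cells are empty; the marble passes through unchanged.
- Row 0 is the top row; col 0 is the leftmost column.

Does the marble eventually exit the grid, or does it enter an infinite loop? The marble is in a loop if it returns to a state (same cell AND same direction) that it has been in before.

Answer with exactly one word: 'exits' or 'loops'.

Answer: loops

Derivation:
Step 1: enter (0,2), '.' pass, move down to (1,2)
Step 2: enter (1,2), '/' deflects down->left, move left to (1,1)
Step 3: enter (1,1), '.' pass, move left to (1,0)
Step 4: enter (1,0), 'v' forces left->down, move down to (2,0)
Step 5: enter (2,0), '.' pass, move down to (3,0)
Step 6: enter (3,0), '.' pass, move down to (4,0)
Step 7: enter (4,0), '.' pass, move down to (5,0)
Step 8: enter (5,0), '^' forces down->up, move up to (4,0)
Step 9: enter (4,0), '.' pass, move up to (3,0)
Step 10: enter (3,0), '.' pass, move up to (2,0)
Step 11: enter (2,0), '.' pass, move up to (1,0)
Step 12: enter (1,0), 'v' forces up->down, move down to (2,0)
Step 13: at (2,0) dir=down — LOOP DETECTED (seen before)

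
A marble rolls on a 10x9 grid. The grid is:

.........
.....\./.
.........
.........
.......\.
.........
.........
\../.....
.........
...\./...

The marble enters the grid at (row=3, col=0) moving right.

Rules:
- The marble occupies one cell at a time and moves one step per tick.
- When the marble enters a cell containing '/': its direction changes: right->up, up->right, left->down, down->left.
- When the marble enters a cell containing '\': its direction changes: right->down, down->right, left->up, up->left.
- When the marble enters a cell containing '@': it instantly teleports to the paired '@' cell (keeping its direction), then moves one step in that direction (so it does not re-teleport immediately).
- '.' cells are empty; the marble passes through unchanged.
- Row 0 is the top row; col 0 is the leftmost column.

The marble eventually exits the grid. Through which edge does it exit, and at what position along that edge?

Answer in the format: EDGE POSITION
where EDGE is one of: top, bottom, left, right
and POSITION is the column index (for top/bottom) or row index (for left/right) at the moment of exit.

Answer: right 3

Derivation:
Step 1: enter (3,0), '.' pass, move right to (3,1)
Step 2: enter (3,1), '.' pass, move right to (3,2)
Step 3: enter (3,2), '.' pass, move right to (3,3)
Step 4: enter (3,3), '.' pass, move right to (3,4)
Step 5: enter (3,4), '.' pass, move right to (3,5)
Step 6: enter (3,5), '.' pass, move right to (3,6)
Step 7: enter (3,6), '.' pass, move right to (3,7)
Step 8: enter (3,7), '.' pass, move right to (3,8)
Step 9: enter (3,8), '.' pass, move right to (3,9)
Step 10: at (3,9) — EXIT via right edge, pos 3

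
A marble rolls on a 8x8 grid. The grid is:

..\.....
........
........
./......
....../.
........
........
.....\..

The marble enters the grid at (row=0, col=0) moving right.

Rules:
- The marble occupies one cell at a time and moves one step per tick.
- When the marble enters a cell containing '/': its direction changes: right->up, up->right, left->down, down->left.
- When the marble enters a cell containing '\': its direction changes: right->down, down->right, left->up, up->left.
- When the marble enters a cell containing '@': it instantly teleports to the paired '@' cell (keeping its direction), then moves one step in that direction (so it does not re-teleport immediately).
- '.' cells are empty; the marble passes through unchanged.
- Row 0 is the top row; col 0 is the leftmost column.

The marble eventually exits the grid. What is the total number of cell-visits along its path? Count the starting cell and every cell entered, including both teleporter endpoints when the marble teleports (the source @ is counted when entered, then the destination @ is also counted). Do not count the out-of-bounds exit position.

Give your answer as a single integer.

Answer: 10

Derivation:
Step 1: enter (0,0), '.' pass, move right to (0,1)
Step 2: enter (0,1), '.' pass, move right to (0,2)
Step 3: enter (0,2), '\' deflects right->down, move down to (1,2)
Step 4: enter (1,2), '.' pass, move down to (2,2)
Step 5: enter (2,2), '.' pass, move down to (3,2)
Step 6: enter (3,2), '.' pass, move down to (4,2)
Step 7: enter (4,2), '.' pass, move down to (5,2)
Step 8: enter (5,2), '.' pass, move down to (6,2)
Step 9: enter (6,2), '.' pass, move down to (7,2)
Step 10: enter (7,2), '.' pass, move down to (8,2)
Step 11: at (8,2) — EXIT via bottom edge, pos 2
Path length (cell visits): 10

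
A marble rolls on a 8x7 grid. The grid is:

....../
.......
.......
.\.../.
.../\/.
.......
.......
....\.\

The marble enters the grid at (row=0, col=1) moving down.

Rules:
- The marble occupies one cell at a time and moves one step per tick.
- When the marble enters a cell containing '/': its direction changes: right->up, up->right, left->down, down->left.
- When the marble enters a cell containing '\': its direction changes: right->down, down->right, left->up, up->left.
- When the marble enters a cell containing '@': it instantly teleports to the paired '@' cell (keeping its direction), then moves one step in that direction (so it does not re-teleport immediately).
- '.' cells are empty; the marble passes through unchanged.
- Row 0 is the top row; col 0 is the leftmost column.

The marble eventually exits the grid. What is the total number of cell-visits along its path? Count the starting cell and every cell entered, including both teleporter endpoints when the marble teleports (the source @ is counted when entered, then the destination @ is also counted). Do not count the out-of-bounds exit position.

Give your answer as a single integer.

Answer: 11

Derivation:
Step 1: enter (0,1), '.' pass, move down to (1,1)
Step 2: enter (1,1), '.' pass, move down to (2,1)
Step 3: enter (2,1), '.' pass, move down to (3,1)
Step 4: enter (3,1), '\' deflects down->right, move right to (3,2)
Step 5: enter (3,2), '.' pass, move right to (3,3)
Step 6: enter (3,3), '.' pass, move right to (3,4)
Step 7: enter (3,4), '.' pass, move right to (3,5)
Step 8: enter (3,5), '/' deflects right->up, move up to (2,5)
Step 9: enter (2,5), '.' pass, move up to (1,5)
Step 10: enter (1,5), '.' pass, move up to (0,5)
Step 11: enter (0,5), '.' pass, move up to (-1,5)
Step 12: at (-1,5) — EXIT via top edge, pos 5
Path length (cell visits): 11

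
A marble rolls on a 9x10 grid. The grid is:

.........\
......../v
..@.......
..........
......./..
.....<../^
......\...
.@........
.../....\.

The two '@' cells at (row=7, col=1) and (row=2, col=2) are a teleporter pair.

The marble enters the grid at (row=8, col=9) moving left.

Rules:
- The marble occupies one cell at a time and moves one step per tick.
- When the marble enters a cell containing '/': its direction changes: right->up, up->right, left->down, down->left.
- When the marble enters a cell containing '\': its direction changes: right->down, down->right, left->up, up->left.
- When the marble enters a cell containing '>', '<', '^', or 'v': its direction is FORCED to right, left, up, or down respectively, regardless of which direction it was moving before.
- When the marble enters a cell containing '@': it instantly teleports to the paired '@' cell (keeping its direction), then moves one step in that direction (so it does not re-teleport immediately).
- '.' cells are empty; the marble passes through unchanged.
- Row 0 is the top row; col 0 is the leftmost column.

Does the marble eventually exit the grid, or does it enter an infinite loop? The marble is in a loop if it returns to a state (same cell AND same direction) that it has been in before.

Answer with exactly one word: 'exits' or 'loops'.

Step 1: enter (8,9), '.' pass, move left to (8,8)
Step 2: enter (8,8), '\' deflects left->up, move up to (7,8)
Step 3: enter (7,8), '.' pass, move up to (6,8)
Step 4: enter (6,8), '.' pass, move up to (5,8)
Step 5: enter (5,8), '/' deflects up->right, move right to (5,9)
Step 6: enter (5,9), '^' forces right->up, move up to (4,9)
Step 7: enter (4,9), '.' pass, move up to (3,9)
Step 8: enter (3,9), '.' pass, move up to (2,9)
Step 9: enter (2,9), '.' pass, move up to (1,9)
Step 10: enter (1,9), 'v' forces up->down, move down to (2,9)
Step 11: enter (2,9), '.' pass, move down to (3,9)
Step 12: enter (3,9), '.' pass, move down to (4,9)
Step 13: enter (4,9), '.' pass, move down to (5,9)
Step 14: enter (5,9), '^' forces down->up, move up to (4,9)
Step 15: at (4,9) dir=up — LOOP DETECTED (seen before)

Answer: loops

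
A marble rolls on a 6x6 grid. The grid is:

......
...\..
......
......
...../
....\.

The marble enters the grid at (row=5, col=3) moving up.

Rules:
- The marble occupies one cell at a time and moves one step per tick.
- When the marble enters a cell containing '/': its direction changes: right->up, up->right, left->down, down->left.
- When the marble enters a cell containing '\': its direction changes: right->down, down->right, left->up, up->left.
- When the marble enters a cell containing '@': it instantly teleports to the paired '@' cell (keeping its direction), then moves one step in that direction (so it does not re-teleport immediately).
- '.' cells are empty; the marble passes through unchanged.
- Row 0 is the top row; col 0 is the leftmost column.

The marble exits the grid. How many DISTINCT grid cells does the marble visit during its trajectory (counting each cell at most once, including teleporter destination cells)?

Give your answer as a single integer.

Step 1: enter (5,3), '.' pass, move up to (4,3)
Step 2: enter (4,3), '.' pass, move up to (3,3)
Step 3: enter (3,3), '.' pass, move up to (2,3)
Step 4: enter (2,3), '.' pass, move up to (1,3)
Step 5: enter (1,3), '\' deflects up->left, move left to (1,2)
Step 6: enter (1,2), '.' pass, move left to (1,1)
Step 7: enter (1,1), '.' pass, move left to (1,0)
Step 8: enter (1,0), '.' pass, move left to (1,-1)
Step 9: at (1,-1) — EXIT via left edge, pos 1
Distinct cells visited: 8 (path length 8)

Answer: 8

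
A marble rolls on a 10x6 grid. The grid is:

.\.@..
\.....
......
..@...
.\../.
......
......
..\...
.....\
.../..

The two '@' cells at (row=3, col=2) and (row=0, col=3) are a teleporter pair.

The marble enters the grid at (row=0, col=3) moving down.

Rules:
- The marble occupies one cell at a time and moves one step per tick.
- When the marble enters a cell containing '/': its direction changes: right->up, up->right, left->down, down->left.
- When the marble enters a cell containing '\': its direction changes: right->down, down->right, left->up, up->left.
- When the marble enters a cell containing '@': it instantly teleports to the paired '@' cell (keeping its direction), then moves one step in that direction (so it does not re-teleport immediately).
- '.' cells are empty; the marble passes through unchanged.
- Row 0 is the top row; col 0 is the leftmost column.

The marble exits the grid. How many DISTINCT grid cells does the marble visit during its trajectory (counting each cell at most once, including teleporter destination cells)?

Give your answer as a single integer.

Answer: 9

Derivation:
Step 1: enter (0,3), '@' teleport (0,3)->(3,2), also enter (3,2), move down to (4,2)
Step 2: enter (4,2), '.' pass, move down to (5,2)
Step 3: enter (5,2), '.' pass, move down to (6,2)
Step 4: enter (6,2), '.' pass, move down to (7,2)
Step 5: enter (7,2), '\' deflects down->right, move right to (7,3)
Step 6: enter (7,3), '.' pass, move right to (7,4)
Step 7: enter (7,4), '.' pass, move right to (7,5)
Step 8: enter (7,5), '.' pass, move right to (7,6)
Step 9: at (7,6) — EXIT via right edge, pos 7
Distinct cells visited: 9 (path length 9)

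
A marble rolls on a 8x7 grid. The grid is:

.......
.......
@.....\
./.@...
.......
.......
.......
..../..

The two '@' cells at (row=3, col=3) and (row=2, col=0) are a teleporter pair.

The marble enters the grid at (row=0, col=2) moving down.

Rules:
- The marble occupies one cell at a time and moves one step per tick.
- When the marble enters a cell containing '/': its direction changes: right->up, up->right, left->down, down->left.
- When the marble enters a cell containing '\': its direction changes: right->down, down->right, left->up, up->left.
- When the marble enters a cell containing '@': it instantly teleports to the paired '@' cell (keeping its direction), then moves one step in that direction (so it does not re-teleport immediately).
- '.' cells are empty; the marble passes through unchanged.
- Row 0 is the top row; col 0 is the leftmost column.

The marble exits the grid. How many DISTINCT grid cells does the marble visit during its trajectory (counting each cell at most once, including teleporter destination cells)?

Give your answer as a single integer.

Step 1: enter (0,2), '.' pass, move down to (1,2)
Step 2: enter (1,2), '.' pass, move down to (2,2)
Step 3: enter (2,2), '.' pass, move down to (3,2)
Step 4: enter (3,2), '.' pass, move down to (4,2)
Step 5: enter (4,2), '.' pass, move down to (5,2)
Step 6: enter (5,2), '.' pass, move down to (6,2)
Step 7: enter (6,2), '.' pass, move down to (7,2)
Step 8: enter (7,2), '.' pass, move down to (8,2)
Step 9: at (8,2) — EXIT via bottom edge, pos 2
Distinct cells visited: 8 (path length 8)

Answer: 8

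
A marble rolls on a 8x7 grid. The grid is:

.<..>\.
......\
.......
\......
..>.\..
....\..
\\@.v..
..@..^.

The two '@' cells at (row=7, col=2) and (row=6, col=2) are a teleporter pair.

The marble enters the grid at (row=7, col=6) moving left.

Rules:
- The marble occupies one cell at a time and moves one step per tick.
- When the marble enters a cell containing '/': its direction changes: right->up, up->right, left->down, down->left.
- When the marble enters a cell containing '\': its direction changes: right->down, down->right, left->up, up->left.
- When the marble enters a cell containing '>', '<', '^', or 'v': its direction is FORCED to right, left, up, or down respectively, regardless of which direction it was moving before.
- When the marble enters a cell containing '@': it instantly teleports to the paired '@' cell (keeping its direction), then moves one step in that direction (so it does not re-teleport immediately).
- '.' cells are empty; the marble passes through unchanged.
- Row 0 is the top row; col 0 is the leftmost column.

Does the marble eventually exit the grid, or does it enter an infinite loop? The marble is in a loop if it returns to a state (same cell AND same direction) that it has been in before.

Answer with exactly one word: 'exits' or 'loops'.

Step 1: enter (7,6), '.' pass, move left to (7,5)
Step 2: enter (7,5), '^' forces left->up, move up to (6,5)
Step 3: enter (6,5), '.' pass, move up to (5,5)
Step 4: enter (5,5), '.' pass, move up to (4,5)
Step 5: enter (4,5), '.' pass, move up to (3,5)
Step 6: enter (3,5), '.' pass, move up to (2,5)
Step 7: enter (2,5), '.' pass, move up to (1,5)
Step 8: enter (1,5), '.' pass, move up to (0,5)
Step 9: enter (0,5), '\' deflects up->left, move left to (0,4)
Step 10: enter (0,4), '>' forces left->right, move right to (0,5)
Step 11: enter (0,5), '\' deflects right->down, move down to (1,5)
Step 12: enter (1,5), '.' pass, move down to (2,5)
Step 13: enter (2,5), '.' pass, move down to (3,5)
Step 14: enter (3,5), '.' pass, move down to (4,5)
Step 15: enter (4,5), '.' pass, move down to (5,5)
Step 16: enter (5,5), '.' pass, move down to (6,5)
Step 17: enter (6,5), '.' pass, move down to (7,5)
Step 18: enter (7,5), '^' forces down->up, move up to (6,5)
Step 19: at (6,5) dir=up — LOOP DETECTED (seen before)

Answer: loops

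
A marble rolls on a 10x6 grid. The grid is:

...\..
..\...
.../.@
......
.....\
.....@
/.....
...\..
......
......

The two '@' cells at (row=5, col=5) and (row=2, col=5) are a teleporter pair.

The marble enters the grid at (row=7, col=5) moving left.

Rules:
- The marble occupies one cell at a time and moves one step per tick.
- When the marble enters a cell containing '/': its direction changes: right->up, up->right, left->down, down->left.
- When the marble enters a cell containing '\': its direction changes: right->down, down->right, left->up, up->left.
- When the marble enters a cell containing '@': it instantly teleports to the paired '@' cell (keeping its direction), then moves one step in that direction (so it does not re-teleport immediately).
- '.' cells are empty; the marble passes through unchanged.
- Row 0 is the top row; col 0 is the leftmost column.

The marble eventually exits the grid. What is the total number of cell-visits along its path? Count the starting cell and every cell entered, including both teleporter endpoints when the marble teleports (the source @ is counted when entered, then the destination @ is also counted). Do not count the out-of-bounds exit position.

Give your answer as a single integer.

Step 1: enter (7,5), '.' pass, move left to (7,4)
Step 2: enter (7,4), '.' pass, move left to (7,3)
Step 3: enter (7,3), '\' deflects left->up, move up to (6,3)
Step 4: enter (6,3), '.' pass, move up to (5,3)
Step 5: enter (5,3), '.' pass, move up to (4,3)
Step 6: enter (4,3), '.' pass, move up to (3,3)
Step 7: enter (3,3), '.' pass, move up to (2,3)
Step 8: enter (2,3), '/' deflects up->right, move right to (2,4)
Step 9: enter (2,4), '.' pass, move right to (2,5)
Step 10: enter (2,5), '@' teleport (2,5)->(5,5), also enter (5,5), move right to (5,6)
Step 11: at (5,6) — EXIT via right edge, pos 5
Path length (cell visits): 11

Answer: 11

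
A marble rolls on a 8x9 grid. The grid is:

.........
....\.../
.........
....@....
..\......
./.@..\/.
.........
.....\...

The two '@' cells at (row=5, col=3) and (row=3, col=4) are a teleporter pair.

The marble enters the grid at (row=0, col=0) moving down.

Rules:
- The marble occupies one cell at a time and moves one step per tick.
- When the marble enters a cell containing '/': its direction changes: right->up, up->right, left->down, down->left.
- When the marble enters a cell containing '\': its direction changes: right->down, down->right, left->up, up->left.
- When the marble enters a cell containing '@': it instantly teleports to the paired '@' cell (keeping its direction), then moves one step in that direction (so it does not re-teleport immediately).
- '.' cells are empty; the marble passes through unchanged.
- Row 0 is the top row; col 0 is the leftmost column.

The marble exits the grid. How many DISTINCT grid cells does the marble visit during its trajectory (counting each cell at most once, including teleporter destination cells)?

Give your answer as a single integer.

Step 1: enter (0,0), '.' pass, move down to (1,0)
Step 2: enter (1,0), '.' pass, move down to (2,0)
Step 3: enter (2,0), '.' pass, move down to (3,0)
Step 4: enter (3,0), '.' pass, move down to (4,0)
Step 5: enter (4,0), '.' pass, move down to (5,0)
Step 6: enter (5,0), '.' pass, move down to (6,0)
Step 7: enter (6,0), '.' pass, move down to (7,0)
Step 8: enter (7,0), '.' pass, move down to (8,0)
Step 9: at (8,0) — EXIT via bottom edge, pos 0
Distinct cells visited: 8 (path length 8)

Answer: 8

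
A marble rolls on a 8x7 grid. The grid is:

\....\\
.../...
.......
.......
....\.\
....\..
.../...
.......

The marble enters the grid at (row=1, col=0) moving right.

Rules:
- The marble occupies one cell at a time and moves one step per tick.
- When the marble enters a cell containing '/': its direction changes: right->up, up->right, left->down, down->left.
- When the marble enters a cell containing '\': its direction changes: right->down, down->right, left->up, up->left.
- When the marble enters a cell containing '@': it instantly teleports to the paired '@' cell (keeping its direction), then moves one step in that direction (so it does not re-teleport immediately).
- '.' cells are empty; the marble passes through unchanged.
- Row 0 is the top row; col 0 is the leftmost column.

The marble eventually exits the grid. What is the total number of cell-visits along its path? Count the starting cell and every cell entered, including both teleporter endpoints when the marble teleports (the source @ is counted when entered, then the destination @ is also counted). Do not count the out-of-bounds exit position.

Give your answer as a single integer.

Answer: 5

Derivation:
Step 1: enter (1,0), '.' pass, move right to (1,1)
Step 2: enter (1,1), '.' pass, move right to (1,2)
Step 3: enter (1,2), '.' pass, move right to (1,3)
Step 4: enter (1,3), '/' deflects right->up, move up to (0,3)
Step 5: enter (0,3), '.' pass, move up to (-1,3)
Step 6: at (-1,3) — EXIT via top edge, pos 3
Path length (cell visits): 5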